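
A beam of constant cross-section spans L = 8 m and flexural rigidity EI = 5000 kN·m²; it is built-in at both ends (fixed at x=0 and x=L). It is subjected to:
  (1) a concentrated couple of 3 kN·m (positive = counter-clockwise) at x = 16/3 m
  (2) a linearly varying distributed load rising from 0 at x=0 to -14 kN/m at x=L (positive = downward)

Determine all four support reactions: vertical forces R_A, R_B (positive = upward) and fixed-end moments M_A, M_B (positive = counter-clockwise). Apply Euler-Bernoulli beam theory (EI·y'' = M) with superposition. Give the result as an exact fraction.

Load 1 — applied couple M₀=3 kN·m at a=16/3 m (b=L-a=8/3):
  R_A = 6M₀ab/L³ = 6·3·(16/3)·(8/3)/8³ = 1/2 kN
  M_A = M₀b(2a-b)/L² = 3·(8/3)·(2·(16/3)-(8/3))/8² = 1 kN·m
  R_B = -6M₀ab/L³ = -6·3·(16/3)·(8/3)/8³ = -1/2 kN
  M_B = M₀a(2b-a)/L² = 3·(16/3)·(2·(8/3)-(16/3))/8² = 0 kN·m
Load 2 — triangular load w₀=-14 kN/m (0→w₀ over full span):
  R_A = 3w₀L/20 = 3·(-14)·8/20 = -84/5 kN
  M_A = w₀L²/30 = (-14)·8²/30 = -448/15 kN·m
  R_B = 7w₀L/20 = 7·(-14)·8/20 = -196/5 kN
  M_B = -w₀L²/20 = -(-14)·8²/20 = 224/5 kN·m
Superposition: R_A = -163/10 kN, M_A = -433/15 kN·m, R_B = -397/10 kN, M_B = 224/5 kN·m

R_A = -163/10 kN, M_A = -433/15 kN·m, R_B = -397/10 kN, M_B = 224/5 kN·m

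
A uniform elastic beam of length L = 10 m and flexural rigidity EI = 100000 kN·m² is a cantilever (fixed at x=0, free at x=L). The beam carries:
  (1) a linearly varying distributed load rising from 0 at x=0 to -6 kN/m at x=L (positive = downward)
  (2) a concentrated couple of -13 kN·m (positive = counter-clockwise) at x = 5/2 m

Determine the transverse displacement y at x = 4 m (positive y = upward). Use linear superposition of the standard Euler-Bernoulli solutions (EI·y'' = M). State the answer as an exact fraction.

y(4) = 239149/20000000 m

Load 1 — triangular load w₀=-6 kN/m (0→w₀ over full span):
  y_1 = (w₀Lx³/12-w₀L²x²/6-w₀x⁵/(120L))/EI = ((-6)·10·4³/12-(-6)·10²·4²/6-(-6)·4⁵/(120·10))/100000 = 1004/78125 m
Load 2 — applied couple M₀=-13 kN·m at a=5/2 m (b=L-a=15/2):
  y_2 = M₀a(2x-a)/(2EI)  [x>a] = (-13)·(5/2)·(2·4-(5/2))/(2·100000) = -143/160000 m
Superposition: y = Σ y_i = 239149/20000000 m ≈ 0.011957 m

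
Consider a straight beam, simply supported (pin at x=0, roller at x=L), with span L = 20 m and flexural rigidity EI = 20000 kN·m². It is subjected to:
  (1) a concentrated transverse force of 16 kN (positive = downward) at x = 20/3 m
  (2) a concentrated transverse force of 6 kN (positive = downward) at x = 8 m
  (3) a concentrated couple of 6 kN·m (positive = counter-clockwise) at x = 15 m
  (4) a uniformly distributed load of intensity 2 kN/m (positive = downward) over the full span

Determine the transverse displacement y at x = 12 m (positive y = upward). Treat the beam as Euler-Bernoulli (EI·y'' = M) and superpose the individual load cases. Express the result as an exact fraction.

y(12) = -568643/1620000 m

Load 1 — point force P=16 kN at a=20/3 m (b=L-a=40/3):
  y_1 = -Pa(L-x)(2Lx-a²-x²)/(6LEI)  [x>a] = -16·(20/3)·(20-12)·(2·20·12-(20/3)²-12²)/(6·20·20000) = -5248/50625 m
Load 2 — point force P=6 kN at a=8 m (b=L-a=12):
  y_2 = -Pa(L-x)(2Lx-a²-x²)/(6LEI)  [x>a] = -6·8·(20-12)·(2·20·12-8²-12²)/(6·20·20000) = -136/3125 m
Load 3 — applied couple M₀=6 kN·m at a=15 m (b=L-a=5):
  y_3 = (M₀x³/(6L)+C₁x)/EI  [x≤a] with C₁=M₀(3b²-L²)/(6L)=-65/4 = (6·12³/(6·20)+(-65/4)·12)/20000 = -543/100000 m
Load 4 — uniform load w=2 kN/m over full span:
  y_4 = -wx(L³-2Lx²+x³)/(24EI) = -2·12·(20³-2·20·12²+12³)/(24·20000) = -124/625 m
Superposition: y = Σ y_i = -568643/1620000 m ≈ -0.351014 m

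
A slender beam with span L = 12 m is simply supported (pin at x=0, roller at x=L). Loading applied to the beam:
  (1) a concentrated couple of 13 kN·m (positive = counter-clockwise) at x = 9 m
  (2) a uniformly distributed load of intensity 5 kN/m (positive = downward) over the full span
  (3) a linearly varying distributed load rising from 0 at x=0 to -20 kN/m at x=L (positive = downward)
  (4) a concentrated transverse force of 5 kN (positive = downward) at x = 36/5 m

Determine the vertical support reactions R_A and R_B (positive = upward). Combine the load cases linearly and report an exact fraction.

R_A = -83/12 kN, R_B = -577/12 kN

Load 1 — applied couple M₀=13 kN·m at a=9 m (b=L-a=3):
  R_A = M₀/L = 13/12 kN
  R_B = -M₀/L = -13/12 kN
Load 2 — uniform load w=5 kN/m over full span:
  R_A = wL/2 = 5·12/2 = 30 kN
  R_B = wL/2 = 5·12/2 = 30 kN
Load 3 — triangular load w₀=-20 kN/m (0→w₀ over full span):
  R_A = w₀L/6 = (-20)·12/6 = -40 kN
  R_B = w₀L/3 = (-20)·12/3 = -80 kN
Load 4 — point force P=5 kN at a=36/5 m (b=L-a=24/5):
  R_A = Pb/L = 5·(24/5)/12 = 2 kN
  R_B = Pa/L = 5·(36/5)/12 = 3 kN
Superposition: R_A = -83/12 kN, R_B = -577/12 kN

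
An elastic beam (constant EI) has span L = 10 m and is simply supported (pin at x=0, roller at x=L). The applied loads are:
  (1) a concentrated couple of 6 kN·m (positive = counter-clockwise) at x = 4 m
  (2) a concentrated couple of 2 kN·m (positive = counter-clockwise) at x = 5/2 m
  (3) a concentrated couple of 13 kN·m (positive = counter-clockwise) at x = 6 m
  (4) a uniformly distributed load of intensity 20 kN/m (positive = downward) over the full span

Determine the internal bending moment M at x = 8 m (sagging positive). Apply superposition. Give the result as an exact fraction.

Load 1 — applied couple M₀=6 kN·m at a=4 m (b=L-a=6):
  M_1 = M₀x/L - M₀  [x>a] = 6·8/10 - 6 = -6/5 kN·m
Load 2 — applied couple M₀=2 kN·m at a=5/2 m (b=L-a=15/2):
  M_2 = M₀x/L - M₀  [x>a] = 2·8/10 - 2 = -2/5 kN·m
Load 3 — applied couple M₀=13 kN·m at a=6 m (b=L-a=4):
  M_3 = M₀x/L - M₀  [x>a] = 13·8/10 - 13 = -13/5 kN·m
Load 4 — uniform load w=20 kN/m over full span:
  M_4 = wx(L-x)/2 = 20·8·(10-8)/2 = 160 kN·m
Superposition: M = Σ M_i = 779/5 kN·m ≈ 155.800000 kN·m

M(8) = 779/5 kN·m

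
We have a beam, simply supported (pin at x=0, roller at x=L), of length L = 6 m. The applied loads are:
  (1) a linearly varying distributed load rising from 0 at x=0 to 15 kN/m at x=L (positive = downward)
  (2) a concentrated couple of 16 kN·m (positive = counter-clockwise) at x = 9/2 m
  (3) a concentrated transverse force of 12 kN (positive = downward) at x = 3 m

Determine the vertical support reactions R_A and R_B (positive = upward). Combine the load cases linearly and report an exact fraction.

Load 1 — triangular load w₀=15 kN/m (0→w₀ over full span):
  R_A = w₀L/6 = 15·6/6 = 15 kN
  R_B = w₀L/3 = 15·6/3 = 30 kN
Load 2 — applied couple M₀=16 kN·m at a=9/2 m (b=L-a=3/2):
  R_A = M₀/L = 16/6 = 8/3 kN
  R_B = -M₀/L = -16/6 = -8/3 kN
Load 3 — point force P=12 kN at a=3 m (b=L-a=3):
  R_A = Pb/L = 12·3/6 = 6 kN
  R_B = Pa/L = 12·3/6 = 6 kN
Superposition: R_A = 71/3 kN, R_B = 100/3 kN

R_A = 71/3 kN, R_B = 100/3 kN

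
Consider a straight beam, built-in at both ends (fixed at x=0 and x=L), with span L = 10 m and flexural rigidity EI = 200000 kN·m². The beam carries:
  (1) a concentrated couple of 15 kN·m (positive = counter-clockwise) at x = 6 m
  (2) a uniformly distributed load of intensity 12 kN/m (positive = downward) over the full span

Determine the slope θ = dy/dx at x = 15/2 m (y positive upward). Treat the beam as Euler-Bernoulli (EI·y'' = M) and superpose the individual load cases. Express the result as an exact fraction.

θ(15/2) = 3/6250 rad

Load 1 — applied couple M₀=15 kN·m at a=6 m (b=L-a=4):
  θ_1 = (R_Ax²/2 - M_Ax - M₀(x-a))/EI  [x>a] with R_A=54/25, M_A=24/5 = ((54/25)·(15/2)²/2 - (24/5)·(15/2) - 15·((15/2)-6))/200000 = 9/800000 rad
Load 2 — uniform load w=12 kN/m over full span:
  θ_2 = -wx(L-x)(L-2x)/(12EI) = -12·(15/2)·(10-(15/2))·(10-2·(15/2))/(12·200000) = 3/6400 rad
Superposition: θ = Σ θ_i = 3/6250 rad ≈ 0.000480 rad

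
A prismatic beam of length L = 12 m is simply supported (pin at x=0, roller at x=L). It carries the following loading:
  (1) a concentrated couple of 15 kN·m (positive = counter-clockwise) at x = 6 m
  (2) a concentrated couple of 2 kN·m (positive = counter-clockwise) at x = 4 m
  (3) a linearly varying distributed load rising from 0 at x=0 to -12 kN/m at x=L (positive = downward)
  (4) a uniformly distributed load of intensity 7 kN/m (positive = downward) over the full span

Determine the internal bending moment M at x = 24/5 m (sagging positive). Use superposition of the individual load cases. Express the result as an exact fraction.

M(24/5) = 3624/125 kN·m

Load 1 — applied couple M₀=15 kN·m at a=6 m (b=L-a=6):
  M_1 = M₀x/L  [x≤a] = 15·(24/5)/12 = 6 kN·m
Load 2 — applied couple M₀=2 kN·m at a=4 m (b=L-a=8):
  M_2 = M₀x/L - M₀  [x>a] = 2·(24/5)/12 - 2 = -6/5 kN·m
Load 3 — triangular load w₀=-12 kN/m (0→w₀ over full span):
  M_3 = w₀Lx/6 - w₀x³/(6L) = (-12)·12·(24/5)/6 - (-12)·(24/5)³/(6·12) = -12096/125 kN·m
Load 4 — uniform load w=7 kN/m over full span:
  M_4 = wx(L-x)/2 = 7·(24/5)·(12-(24/5))/2 = 3024/25 kN·m
Superposition: M = Σ M_i = 3624/125 kN·m ≈ 28.992000 kN·m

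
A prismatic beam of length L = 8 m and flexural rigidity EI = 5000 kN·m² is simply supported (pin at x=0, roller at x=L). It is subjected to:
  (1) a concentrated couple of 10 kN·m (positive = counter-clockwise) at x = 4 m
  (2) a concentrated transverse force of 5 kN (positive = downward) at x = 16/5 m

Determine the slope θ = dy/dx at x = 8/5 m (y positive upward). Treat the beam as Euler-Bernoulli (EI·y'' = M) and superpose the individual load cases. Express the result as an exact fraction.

θ(8/5) = -689/187500 rad

Load 1 — applied couple M₀=10 kN·m at a=4 m (b=L-a=4):
  θ_1 = (M₀x²/(2L)+C₁)/EI  [x≤a] with C₁=M₀(3b²-L²)/(6L)=-10/3 = (10·(8/5)²/(2·8)+(-10/3))/5000 = -13/37500 rad
Load 2 — point force P=5 kN at a=16/5 m (b=L-a=24/5):
  θ_2 = -Pb(L²-b²-3x²)/(6LEI)  [x≤a] = -5·(24/5)·(8²-(24/5)²-3·(8/5)²)/(6·8·5000) = -52/15625 rad
Superposition: θ = Σ θ_i = -689/187500 rad ≈ -0.003675 rad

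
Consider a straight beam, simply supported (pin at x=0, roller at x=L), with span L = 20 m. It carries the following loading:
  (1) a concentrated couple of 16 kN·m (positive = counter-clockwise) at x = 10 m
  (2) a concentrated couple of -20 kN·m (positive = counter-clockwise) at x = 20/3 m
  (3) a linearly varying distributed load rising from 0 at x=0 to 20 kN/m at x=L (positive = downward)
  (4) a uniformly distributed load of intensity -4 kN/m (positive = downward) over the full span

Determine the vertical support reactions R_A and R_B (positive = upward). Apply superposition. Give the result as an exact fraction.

R_A = 397/15 kN, R_B = 1403/15 kN

Load 1 — applied couple M₀=16 kN·m at a=10 m (b=L-a=10):
  R_A = M₀/L = 16/20 = 4/5 kN
  R_B = -M₀/L = -16/20 = -4/5 kN
Load 2 — applied couple M₀=-20 kN·m at a=20/3 m (b=L-a=40/3):
  R_A = M₀/L = (-20)/20 = -1 kN
  R_B = -M₀/L = -(-20)/20 = 1 kN
Load 3 — triangular load w₀=20 kN/m (0→w₀ over full span):
  R_A = w₀L/6 = 20·20/6 = 200/3 kN
  R_B = w₀L/3 = 20·20/3 = 400/3 kN
Load 4 — uniform load w=-4 kN/m over full span:
  R_A = wL/2 = (-4)·20/2 = -40 kN
  R_B = wL/2 = (-4)·20/2 = -40 kN
Superposition: R_A = 397/15 kN, R_B = 1403/15 kN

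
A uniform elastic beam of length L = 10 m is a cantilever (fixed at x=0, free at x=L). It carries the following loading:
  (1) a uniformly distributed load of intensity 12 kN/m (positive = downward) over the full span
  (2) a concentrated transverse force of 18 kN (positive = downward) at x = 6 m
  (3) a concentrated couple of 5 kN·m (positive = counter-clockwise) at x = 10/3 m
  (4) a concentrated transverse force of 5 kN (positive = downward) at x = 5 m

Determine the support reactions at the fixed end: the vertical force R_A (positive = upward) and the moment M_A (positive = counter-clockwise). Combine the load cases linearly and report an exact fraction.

R_A = 143 kN, M_A = 728 kN·m

Load 1 — uniform load w=12 kN/m over full span:
  R_A = wL = 12·10 = 120 kN
  M_A = wL²/2 = 12·10²/2 = 600 kN·m
Load 2 — point force P=18 kN at a=6 m (b=L-a=4):
  R_A = P = 18 kN
  M_A = Pa = 18·6 = 108 kN·m
Load 3 — applied couple M₀=5 kN·m at a=10/3 m (b=L-a=20/3):
  R_A = 0 kN
  M_A = -M₀ = -5 kN·m
Load 4 — point force P=5 kN at a=5 m (b=L-a=5):
  R_A = P = 5 kN
  M_A = Pa = 5·5 = 25 kN·m
Superposition: R_A = 143 kN, M_A = 728 kN·m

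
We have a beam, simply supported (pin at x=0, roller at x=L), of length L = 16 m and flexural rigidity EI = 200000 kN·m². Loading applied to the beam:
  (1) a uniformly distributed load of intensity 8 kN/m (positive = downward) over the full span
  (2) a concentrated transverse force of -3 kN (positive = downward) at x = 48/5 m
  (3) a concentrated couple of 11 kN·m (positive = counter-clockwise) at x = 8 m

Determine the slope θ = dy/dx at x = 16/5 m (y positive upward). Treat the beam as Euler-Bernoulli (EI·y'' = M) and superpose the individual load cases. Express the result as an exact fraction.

θ(16/5) = -39311/7500000 rad

Load 1 — uniform load w=8 kN/m over full span:
  θ_1 = -w(L³-6Lx²+4x³)/(24EI) = -8·(16³-6·16·(16/5)²+4·(16/5)³)/(24·200000) = -2112/390625 rad
Load 2 — point force P=-3 kN at a=48/5 m (b=L-a=32/5):
  θ_2 = -Pb(L²-b²-3x²)/(6LEI)  [x≤a] = -(-3)·(32/5)·(16²-(32/5)²-3·(16/5)²)/(6·16·200000) = 72/390625 rad
Load 3 — applied couple M₀=11 kN·m at a=8 m (b=L-a=8):
  θ_3 = (M₀x²/(2L)+C₁)/EI  [x≤a] with C₁=M₀(3b²-L²)/(6L)=-22/3 = (11·(16/5)²/(2·16)+(-22/3))/200000 = -143/7500000 rad
Superposition: θ = Σ θ_i = -39311/7500000 rad ≈ -0.005241 rad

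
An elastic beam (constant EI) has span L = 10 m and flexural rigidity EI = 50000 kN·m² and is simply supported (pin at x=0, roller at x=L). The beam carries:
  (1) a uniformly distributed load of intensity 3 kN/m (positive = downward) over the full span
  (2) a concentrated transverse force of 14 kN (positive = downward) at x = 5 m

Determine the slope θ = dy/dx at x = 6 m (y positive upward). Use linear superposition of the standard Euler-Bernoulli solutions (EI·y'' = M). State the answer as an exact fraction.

Load 1 — uniform load w=3 kN/m over full span:
  θ_1 = -w(L³-6Lx²+4x³)/(24EI) = -3·(10³-6·10·6²+4·6³)/(24·50000) = 37/50000 rad
Load 2 — point force P=14 kN at a=5 m (b=L-a=5):
  θ_2 = -Pa(2L²-6Lx+3x²+a²)/(6LEI)  [x>a] = -14·5·(2·10²-6·10·6+3·6²+5²)/(6·10·50000) = 63/100000 rad
Superposition: θ = Σ θ_i = 137/100000 rad ≈ 0.001370 rad

θ(6) = 137/100000 rad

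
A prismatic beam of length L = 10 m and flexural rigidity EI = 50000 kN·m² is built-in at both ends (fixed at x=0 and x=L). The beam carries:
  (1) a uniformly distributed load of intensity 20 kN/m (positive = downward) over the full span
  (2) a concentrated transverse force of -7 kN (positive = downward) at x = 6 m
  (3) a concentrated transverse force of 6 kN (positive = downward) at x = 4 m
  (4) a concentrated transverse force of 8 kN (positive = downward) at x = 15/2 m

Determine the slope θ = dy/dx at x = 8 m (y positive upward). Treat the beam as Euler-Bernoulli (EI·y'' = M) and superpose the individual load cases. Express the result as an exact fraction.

θ(8) = 20651/6250000 rad

Load 1 — uniform load w=20 kN/m over full span:
  θ_1 = -wx(L-x)(L-2x)/(12EI) = -20·8·(10-8)·(10-2·8)/(12·50000) = 2/625 rad
Load 2 — point force P=-7 kN at a=6 m (b=L-a=4):
  θ_2 = Pa²(L-x)(2bL-(3b+a)(L-x))/(2L³EI)  [x>a] = (-7)·6²·(10-8)·(2·4·10-(3·4+6)·(10-8))/(2·10³·50000) = -693/3125000 rad
Load 3 — point force P=6 kN at a=4 m (b=L-a=6):
  θ_3 = Pa²(L-x)(2bL-(3b+a)(L-x))/(2L³EI)  [x>a] = 6·4²·(10-8)·(2·6·10-(3·6+4)·(10-8))/(2·10³·50000) = 57/390625 rad
Load 4 — point force P=8 kN at a=15/2 m (b=L-a=5/2):
  θ_4 = Pa²(L-x)(2bL-(3b+a)(L-x))/(2L³EI)  [x>a] = 8·(15/2)²·(10-8)·(2·(5/2)·10-(3·(5/2)+(15/2))·(10-8))/(2·10³·50000) = 9/50000 rad
Superposition: θ = Σ θ_i = 20651/6250000 rad ≈ 0.003304 rad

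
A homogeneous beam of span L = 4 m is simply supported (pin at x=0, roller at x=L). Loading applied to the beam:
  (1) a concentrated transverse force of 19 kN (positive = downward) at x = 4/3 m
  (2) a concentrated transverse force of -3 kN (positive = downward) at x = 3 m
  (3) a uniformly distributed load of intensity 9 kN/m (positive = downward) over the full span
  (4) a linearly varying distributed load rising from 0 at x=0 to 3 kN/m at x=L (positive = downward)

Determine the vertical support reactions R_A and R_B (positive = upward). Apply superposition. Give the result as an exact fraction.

Load 1 — point force P=19 kN at a=4/3 m (b=L-a=8/3):
  R_A = Pb/L = 19·(8/3)/4 = 38/3 kN
  R_B = Pa/L = 19·(4/3)/4 = 19/3 kN
Load 2 — point force P=-3 kN at a=3 m (b=L-a=1):
  R_A = Pb/L = (-3)·1/4 = -3/4 kN
  R_B = Pa/L = (-3)·3/4 = -9/4 kN
Load 3 — uniform load w=9 kN/m over full span:
  R_A = wL/2 = 9·4/2 = 18 kN
  R_B = wL/2 = 9·4/2 = 18 kN
Load 4 — triangular load w₀=3 kN/m (0→w₀ over full span):
  R_A = w₀L/6 = 3·4/6 = 2 kN
  R_B = w₀L/3 = 3·4/3 = 4 kN
Superposition: R_A = 383/12 kN, R_B = 313/12 kN

R_A = 383/12 kN, R_B = 313/12 kN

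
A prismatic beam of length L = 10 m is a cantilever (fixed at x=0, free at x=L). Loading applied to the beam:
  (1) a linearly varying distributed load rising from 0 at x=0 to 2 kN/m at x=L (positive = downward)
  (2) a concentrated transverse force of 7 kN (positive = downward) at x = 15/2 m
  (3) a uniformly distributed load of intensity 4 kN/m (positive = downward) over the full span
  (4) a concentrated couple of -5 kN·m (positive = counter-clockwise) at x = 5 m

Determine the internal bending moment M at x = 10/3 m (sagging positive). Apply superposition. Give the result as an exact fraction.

M(10/3) = -25535/162 kN·m

Load 1 — triangular load w₀=2 kN/m (0→w₀ over full span):
  M_1 = w₀Lx/2 - w₀L²/3 - w₀x³/(6L) = 2·10·(10/3)/2 - 2·10²/3 - 2·(10/3)³/(6·10) = -2800/81 kN·m
Load 2 — point force P=7 kN at a=15/2 m (b=L-a=5/2):
  M_2 = -P(a-x)  [x≤a] = -7·((15/2)-(10/3)) = -175/6 kN·m
Load 3 — uniform load w=4 kN/m over full span:
  M_3 = -w(L-x)²/2 = -4·(10-(10/3))²/2 = -800/9 kN·m
Load 4 — applied couple M₀=-5 kN·m at a=5 m (b=L-a=5):
  M_4 = M₀  [x≤a] = (-5) = -5 kN·m
Superposition: M = Σ M_i = -25535/162 kN·m ≈ -157.623457 kN·m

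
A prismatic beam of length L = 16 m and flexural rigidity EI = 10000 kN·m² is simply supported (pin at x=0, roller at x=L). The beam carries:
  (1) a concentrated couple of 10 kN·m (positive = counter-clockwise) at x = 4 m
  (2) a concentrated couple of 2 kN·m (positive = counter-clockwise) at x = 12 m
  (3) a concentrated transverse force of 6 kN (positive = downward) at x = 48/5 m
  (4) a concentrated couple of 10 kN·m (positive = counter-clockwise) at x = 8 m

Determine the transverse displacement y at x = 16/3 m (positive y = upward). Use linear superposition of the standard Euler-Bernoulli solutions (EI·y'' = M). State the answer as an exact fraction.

y(16/3) = -210779/6328125 m

Load 1 — applied couple M₀=10 kN·m at a=4 m (b=L-a=12):
  y_1 = (M₀x³/(6L)-M₀(x-a)²/2+C₁x)/EI  [x>a] with C₁=M₀(3b²-L²)/(6L)=55/3 = (10·(16/3)³/(6·16)-10·((16/3)-4)²/2+(55/3)·(16/3))/10000 = 106/10125 m
Load 2 — applied couple M₀=2 kN·m at a=12 m (b=L-a=4):
  y_2 = (M₀x³/(6L)+C₁x)/EI  [x≤a] with C₁=M₀(3b²-L²)/(6L)=-13/3 = (2·(16/3)³/(6·16)+(-13/3)·(16/3))/10000 = -101/50625 m
Load 3 — point force P=6 kN at a=48/5 m (b=L-a=32/5):
  y_3 = -Pbx(L²-b²-x²)/(6LEI)  [x≤a] = -6·(32/5)·(16/3)·(16²-(32/5)²-(16/3)²)/(6·16·10000) = -83968/2109375 m
Load 4 — applied couple M₀=10 kN·m at a=8 m (b=L-a=8):
  y_4 = (M₀x³/(6L)+C₁x)/EI  [x≤a] with C₁=M₀(3b²-L²)/(6L)=-20/3 = (10·(16/3)³/(6·16)+(-20/3)·(16/3))/10000 = -4/2025 m
Superposition: y = Σ y_i = -210779/6328125 m ≈ -0.033308 m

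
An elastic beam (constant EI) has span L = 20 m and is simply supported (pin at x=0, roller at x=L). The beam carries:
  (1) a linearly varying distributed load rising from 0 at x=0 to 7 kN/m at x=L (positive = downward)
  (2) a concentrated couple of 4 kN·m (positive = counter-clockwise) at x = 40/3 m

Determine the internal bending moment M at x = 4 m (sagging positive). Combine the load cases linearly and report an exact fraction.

Load 1 — triangular load w₀=7 kN/m (0→w₀ over full span):
  M_1 = w₀Lx/6 - w₀x³/(6L) = 7·20·4/6 - 7·4³/(6·20) = 448/5 kN·m
Load 2 — applied couple M₀=4 kN·m at a=40/3 m (b=L-a=20/3):
  M_2 = M₀x/L  [x≤a] = 4·4/20 = 4/5 kN·m
Superposition: M = Σ M_i = 452/5 kN·m ≈ 90.400000 kN·m

M(4) = 452/5 kN·m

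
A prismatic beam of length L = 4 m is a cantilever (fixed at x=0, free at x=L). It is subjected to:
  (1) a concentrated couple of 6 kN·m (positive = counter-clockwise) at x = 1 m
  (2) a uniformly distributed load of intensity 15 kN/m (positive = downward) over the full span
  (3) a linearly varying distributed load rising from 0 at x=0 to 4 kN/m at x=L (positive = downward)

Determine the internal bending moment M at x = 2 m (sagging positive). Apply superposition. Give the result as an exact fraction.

M(2) = -110/3 kN·m

Load 1 — applied couple M₀=6 kN·m at a=1 m (b=L-a=3):
  M_1 = 0  [x>a] = 0 kN·m
Load 2 — uniform load w=15 kN/m over full span:
  M_2 = -w(L-x)²/2 = -15·(4-2)²/2 = -30 kN·m
Load 3 — triangular load w₀=4 kN/m (0→w₀ over full span):
  M_3 = w₀Lx/2 - w₀L²/3 - w₀x³/(6L) = 4·4·2/2 - 4·4²/3 - 4·2³/(6·4) = -20/3 kN·m
Superposition: M = Σ M_i = -110/3 kN·m ≈ -36.666667 kN·m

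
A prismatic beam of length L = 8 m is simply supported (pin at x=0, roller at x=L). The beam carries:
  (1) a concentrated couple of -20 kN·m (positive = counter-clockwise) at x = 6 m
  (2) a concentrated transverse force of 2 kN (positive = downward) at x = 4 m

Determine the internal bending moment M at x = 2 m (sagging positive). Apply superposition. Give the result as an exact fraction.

Load 1 — applied couple M₀=-20 kN·m at a=6 m (b=L-a=2):
  M_1 = M₀x/L  [x≤a] = (-20)·2/8 = -5 kN·m
Load 2 — point force P=2 kN at a=4 m (b=L-a=4):
  M_2 = Pbx/L  [x≤a] = 2·4·2/8 = 2 kN·m
Superposition: M = Σ M_i = -3 kN·m ≈ -3.000000 kN·m

M(2) = -3 kN·m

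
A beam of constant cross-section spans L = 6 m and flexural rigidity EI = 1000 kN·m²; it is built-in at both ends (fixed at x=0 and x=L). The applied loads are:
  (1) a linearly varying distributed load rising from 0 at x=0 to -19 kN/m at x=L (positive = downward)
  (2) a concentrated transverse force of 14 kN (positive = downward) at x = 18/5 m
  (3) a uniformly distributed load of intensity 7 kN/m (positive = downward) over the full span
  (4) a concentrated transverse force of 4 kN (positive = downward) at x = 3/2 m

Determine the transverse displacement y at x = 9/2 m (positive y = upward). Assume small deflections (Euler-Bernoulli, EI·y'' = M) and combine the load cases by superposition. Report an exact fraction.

Load 1 — triangular load w₀=-19 kN/m (0→w₀ over full span):
  y_1 = -w₀x²(L-x)²(x+2L)/(120LEI) = -(-19)·(9/2)²·(6-(9/2))²·((9/2)+2·6)/(120·6·1000) = 50787/2560000 m
Load 2 — point force P=14 kN at a=18/5 m (b=L-a=12/5):
  y_2 = -Pa²(L-x)²(3bL-(3b+a)(L-x))/(6L³EI)  [x>a] = -14·(18/5)²·(6-(9/2))²·(3·(12/5)·6-(3·(12/5)+(18/5))·(6-(9/2)))/(6·6³·1000) = -1701/200000 m
Load 3 — uniform load w=7 kN/m over full span:
  y_3 = -wx²(L-x)²/(24EI) = -7·(9/2)²·(6-(9/2))²/(24·1000) = -1701/128000 m
Load 4 — point force P=4 kN at a=3/2 m (b=L-a=9/2):
  y_4 = -Pa²(L-x)²(3bL-(3b+a)(L-x))/(6L³EI)  [x>a] = -4·(3/2)²·(6-(9/2))²·(3·(9/2)·6-(3·(9/2)+(3/2))·(6-(9/2)))/(6·6³·1000) = -117/128000 m
Superposition: y = Σ y_i = -36729/12800000 m ≈ -0.002869 m

y(9/2) = -36729/12800000 m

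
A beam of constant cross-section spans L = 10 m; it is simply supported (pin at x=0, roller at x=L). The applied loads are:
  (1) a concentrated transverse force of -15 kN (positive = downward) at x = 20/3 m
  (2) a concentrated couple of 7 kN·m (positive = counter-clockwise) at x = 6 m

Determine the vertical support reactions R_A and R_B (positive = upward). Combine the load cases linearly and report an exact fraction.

Load 1 — point force P=-15 kN at a=20/3 m (b=L-a=10/3):
  R_A = Pb/L = (-15)·(10/3)/10 = -5 kN
  R_B = Pa/L = (-15)·(20/3)/10 = -10 kN
Load 2 — applied couple M₀=7 kN·m at a=6 m (b=L-a=4):
  R_A = M₀/L = 7/10 kN
  R_B = -M₀/L = -7/10 kN
Superposition: R_A = -43/10 kN, R_B = -107/10 kN

R_A = -43/10 kN, R_B = -107/10 kN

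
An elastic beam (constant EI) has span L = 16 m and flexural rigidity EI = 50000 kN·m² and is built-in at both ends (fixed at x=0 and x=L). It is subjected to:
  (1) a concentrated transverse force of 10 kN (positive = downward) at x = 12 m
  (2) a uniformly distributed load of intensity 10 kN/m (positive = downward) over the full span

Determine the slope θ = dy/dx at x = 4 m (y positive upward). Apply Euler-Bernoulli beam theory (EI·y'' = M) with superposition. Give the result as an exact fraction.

Load 1 — point force P=10 kN at a=12 m (b=L-a=4):
  θ_1 = -Pb²x(2aL-(3a+b)x)/(2L³EI)  [x≤a] = -10·4²·4·(2·12·16-(3·12+4)·4)/(2·16³·50000) = -7/20000 rad
Load 2 — uniform load w=10 kN/m over full span:
  θ_2 = -wx(L-x)(L-2x)/(12EI) = -10·4·(16-4)·(16-2·4)/(12·50000) = -4/625 rad
Superposition: θ = Σ θ_i = -27/4000 rad ≈ -0.006750 rad

θ(4) = -27/4000 rad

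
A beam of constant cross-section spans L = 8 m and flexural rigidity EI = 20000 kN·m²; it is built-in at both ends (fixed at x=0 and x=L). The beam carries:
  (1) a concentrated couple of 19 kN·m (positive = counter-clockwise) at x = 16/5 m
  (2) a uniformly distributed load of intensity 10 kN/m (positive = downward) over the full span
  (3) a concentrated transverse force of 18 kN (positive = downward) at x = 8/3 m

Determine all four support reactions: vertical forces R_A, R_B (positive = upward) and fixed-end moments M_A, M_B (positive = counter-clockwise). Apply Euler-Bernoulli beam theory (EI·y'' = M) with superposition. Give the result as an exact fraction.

R_A = 8513/150 kN, M_A = 5771/75 kN·m, R_B = 6187/150 kN, M_B = -1448/25 kN·m

Load 1 — applied couple M₀=19 kN·m at a=16/5 m (b=L-a=24/5):
  R_A = 6M₀ab/L³ = 6·19·(16/5)·(24/5)/8³ = 171/50 kN
  M_A = M₀b(2a-b)/L² = 19·(24/5)·(2·(16/5)-(24/5))/8² = 57/25 kN·m
  R_B = -6M₀ab/L³ = -6·19·(16/5)·(24/5)/8³ = -171/50 kN
  M_B = M₀a(2b-a)/L² = 19·(16/5)·(2·(24/5)-(16/5))/8² = 152/25 kN·m
Load 2 — uniform load w=10 kN/m over full span:
  R_A = wL/2 = 10·8/2 = 40 kN
  M_A = wL²/12 = 10·8²/12 = 160/3 kN·m
  R_B = wL/2 = 10·8/2 = 40 kN
  M_B = -wL²/12 = -10·8²/12 = -160/3 kN·m
Load 3 — point force P=18 kN at a=8/3 m (b=L-a=16/3):
  R_A = Pb²(3a+b)/L³ = 18·(16/3)²·(3·(8/3)+(16/3))/8³ = 40/3 kN
  M_A = Pab²/L² = 18·(8/3)·(16/3)²/8² = 64/3 kN·m
  R_B = Pa²(a+3b)/L³ = 18·(8/3)²·((8/3)+3·(16/3))/8³ = 14/3 kN
  M_B = -Pa²b/L² = -18·(8/3)²·(16/3)/8² = -32/3 kN·m
Superposition: R_A = 8513/150 kN, M_A = 5771/75 kN·m, R_B = 6187/150 kN, M_B = -1448/25 kN·m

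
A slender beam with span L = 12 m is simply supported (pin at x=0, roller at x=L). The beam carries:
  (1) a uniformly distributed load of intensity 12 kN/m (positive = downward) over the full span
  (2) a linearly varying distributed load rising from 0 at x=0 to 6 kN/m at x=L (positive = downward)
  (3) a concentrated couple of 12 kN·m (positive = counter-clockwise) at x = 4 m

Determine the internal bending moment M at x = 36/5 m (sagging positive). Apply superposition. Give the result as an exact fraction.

Load 1 — uniform load w=12 kN/m over full span:
  M_1 = wx(L-x)/2 = 12·(36/5)·(12-(36/5))/2 = 5184/25 kN·m
Load 2 — triangular load w₀=6 kN/m (0→w₀ over full span):
  M_2 = w₀Lx/6 - w₀x³/(6L) = 6·12·(36/5)/6 - 6·(36/5)³/(6·12) = 6912/125 kN·m
Load 3 — applied couple M₀=12 kN·m at a=4 m (b=L-a=8):
  M_3 = M₀x/L - M₀  [x>a] = 12·(36/5)/12 - 12 = -24/5 kN·m
Superposition: M = Σ M_i = 32232/125 kN·m ≈ 257.856000 kN·m

M(36/5) = 32232/125 kN·m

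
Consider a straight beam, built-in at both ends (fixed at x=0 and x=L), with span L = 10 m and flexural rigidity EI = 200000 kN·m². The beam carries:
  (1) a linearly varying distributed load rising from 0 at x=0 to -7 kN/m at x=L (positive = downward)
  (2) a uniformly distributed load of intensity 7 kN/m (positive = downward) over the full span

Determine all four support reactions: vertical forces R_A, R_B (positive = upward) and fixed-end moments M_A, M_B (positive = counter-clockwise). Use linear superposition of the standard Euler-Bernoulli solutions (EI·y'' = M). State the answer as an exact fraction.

Load 1 — triangular load w₀=-7 kN/m (0→w₀ over full span):
  R_A = 3w₀L/20 = 3·(-7)·10/20 = -21/2 kN
  M_A = w₀L²/30 = (-7)·10²/30 = -70/3 kN·m
  R_B = 7w₀L/20 = 7·(-7)·10/20 = -49/2 kN
  M_B = -w₀L²/20 = -(-7)·10²/20 = 35 kN·m
Load 2 — uniform load w=7 kN/m over full span:
  R_A = wL/2 = 7·10/2 = 35 kN
  M_A = wL²/12 = 7·10²/12 = 175/3 kN·m
  R_B = wL/2 = 7·10/2 = 35 kN
  M_B = -wL²/12 = -7·10²/12 = -175/3 kN·m
Superposition: R_A = 49/2 kN, M_A = 35 kN·m, R_B = 21/2 kN, M_B = -70/3 kN·m

R_A = 49/2 kN, M_A = 35 kN·m, R_B = 21/2 kN, M_B = -70/3 kN·m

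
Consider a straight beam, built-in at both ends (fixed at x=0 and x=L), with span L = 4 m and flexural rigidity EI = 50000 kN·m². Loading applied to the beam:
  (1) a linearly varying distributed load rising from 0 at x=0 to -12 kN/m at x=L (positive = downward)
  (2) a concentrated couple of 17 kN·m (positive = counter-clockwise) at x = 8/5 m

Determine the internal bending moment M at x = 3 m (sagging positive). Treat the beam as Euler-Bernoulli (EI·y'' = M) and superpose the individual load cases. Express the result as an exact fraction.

Load 1 — triangular load w₀=-12 kN/m (0→w₀ over full span):
  M_1 = 3w₀Lx/20 - w₀L²/30 - w₀x³/(6L) = 3·(-12)·4·3/20 - (-12)·4²/30 - (-12)·3³/(6·4) = -17/10 kN·m
Load 2 — applied couple M₀=17 kN·m at a=8/5 m (b=L-a=12/5):
  M_2 = R_Ax - M_A - M₀  [x>a] with R_A=153/25, M_A=51/25 = (153/25)·3 - (51/25) - 17 = -17/25 kN·m
Superposition: M = Σ M_i = -119/50 kN·m ≈ -2.380000 kN·m

M(3) = -119/50 kN·m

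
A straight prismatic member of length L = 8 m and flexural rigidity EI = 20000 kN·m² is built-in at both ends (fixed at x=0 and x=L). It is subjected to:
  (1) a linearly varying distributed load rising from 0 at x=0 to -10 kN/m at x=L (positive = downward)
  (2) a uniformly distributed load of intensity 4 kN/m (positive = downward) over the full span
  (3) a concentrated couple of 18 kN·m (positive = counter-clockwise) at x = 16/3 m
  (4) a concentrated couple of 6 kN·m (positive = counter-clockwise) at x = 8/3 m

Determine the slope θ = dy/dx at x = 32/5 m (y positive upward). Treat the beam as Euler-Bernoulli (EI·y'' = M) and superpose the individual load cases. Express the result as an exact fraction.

Load 1 — triangular load w₀=-10 kN/m (0→w₀ over full span):
  θ_1 = -w₀(2x(L-x)(L-2x)(x+2L)+x²(L-x)²)/(120LEI) = -(-10)·(2·(32/5)·(8-(32/5))·(8-2·(32/5))·((32/5)+2·8)+(32/5)²·(8-(32/5))²)/(120·8·20000) = -256/234375 rad
Load 2 — uniform load w=4 kN/m over full span:
  θ_2 = -wx(L-x)(L-2x)/(12EI) = -4·(32/5)·(8-(32/5))·(8-2·(32/5))/(12·20000) = 64/78125 rad
Load 3 — applied couple M₀=18 kN·m at a=16/3 m (b=L-a=8/3):
  θ_3 = (R_Ax²/2 - M_Ax - M₀(x-a))/EI  [x>a] with R_A=3, M_A=6 = (3·(32/5)²/2 - 6·(32/5) - 18·((32/5)-(16/3)))/20000 = 3/15625 rad
Load 4 — applied couple M₀=6 kN·m at a=8/3 m (b=L-a=16/3):
  θ_4 = (R_Ax²/2 - M_Ax - M₀(x-a))/EI  [x>a] with R_A=1, M_A=0 = (1·(32/5)²/2 - 0·(32/5) - 6·((32/5)-(8/3)))/20000 = -3/31250 rad
Superposition: θ = Σ θ_i = -83/468750 rad ≈ -0.000177 rad

θ(32/5) = -83/468750 rad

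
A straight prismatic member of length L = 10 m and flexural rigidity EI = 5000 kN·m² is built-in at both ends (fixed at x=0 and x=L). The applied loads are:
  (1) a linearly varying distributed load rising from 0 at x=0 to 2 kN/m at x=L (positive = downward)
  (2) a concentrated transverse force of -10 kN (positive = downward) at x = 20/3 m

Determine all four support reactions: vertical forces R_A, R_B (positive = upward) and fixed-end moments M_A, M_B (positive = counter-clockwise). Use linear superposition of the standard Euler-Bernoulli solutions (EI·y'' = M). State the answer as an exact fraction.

R_A = 11/27 kN, M_A = -20/27 kN·m, R_B = -11/27 kN, M_B = 130/27 kN·m

Load 1 — triangular load w₀=2 kN/m (0→w₀ over full span):
  R_A = 3w₀L/20 = 3·2·10/20 = 3 kN
  M_A = w₀L²/30 = 2·10²/30 = 20/3 kN·m
  R_B = 7w₀L/20 = 7·2·10/20 = 7 kN
  M_B = -w₀L²/20 = -2·10²/20 = -10 kN·m
Load 2 — point force P=-10 kN at a=20/3 m (b=L-a=10/3):
  R_A = Pb²(3a+b)/L³ = (-10)·(10/3)²·(3·(20/3)+(10/3))/10³ = -70/27 kN
  M_A = Pab²/L² = (-10)·(20/3)·(10/3)²/10² = -200/27 kN·m
  R_B = Pa²(a+3b)/L³ = (-10)·(20/3)²·((20/3)+3·(10/3))/10³ = -200/27 kN
  M_B = -Pa²b/L² = -(-10)·(20/3)²·(10/3)/10² = 400/27 kN·m
Superposition: R_A = 11/27 kN, M_A = -20/27 kN·m, R_B = -11/27 kN, M_B = 130/27 kN·m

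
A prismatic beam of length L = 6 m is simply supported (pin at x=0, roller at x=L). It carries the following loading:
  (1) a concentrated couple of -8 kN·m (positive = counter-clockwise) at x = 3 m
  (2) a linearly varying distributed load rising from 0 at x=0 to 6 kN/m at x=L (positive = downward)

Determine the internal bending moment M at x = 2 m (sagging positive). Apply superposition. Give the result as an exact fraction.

M(2) = 8 kN·m

Load 1 — applied couple M₀=-8 kN·m at a=3 m (b=L-a=3):
  M_1 = M₀x/L  [x≤a] = (-8)·2/6 = -8/3 kN·m
Load 2 — triangular load w₀=6 kN/m (0→w₀ over full span):
  M_2 = w₀Lx/6 - w₀x³/(6L) = 6·6·2/6 - 6·2³/(6·6) = 32/3 kN·m
Superposition: M = Σ M_i = 8 kN·m ≈ 8.000000 kN·m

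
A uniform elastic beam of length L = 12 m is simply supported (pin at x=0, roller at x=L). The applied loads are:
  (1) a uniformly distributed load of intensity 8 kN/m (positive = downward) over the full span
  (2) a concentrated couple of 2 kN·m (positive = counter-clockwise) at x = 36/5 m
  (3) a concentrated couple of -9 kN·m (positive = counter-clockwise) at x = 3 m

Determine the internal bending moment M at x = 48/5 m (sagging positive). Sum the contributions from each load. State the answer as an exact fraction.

Load 1 — uniform load w=8 kN/m over full span:
  M_1 = wx(L-x)/2 = 8·(48/5)·(12-(48/5))/2 = 2304/25 kN·m
Load 2 — applied couple M₀=2 kN·m at a=36/5 m (b=L-a=24/5):
  M_2 = M₀x/L - M₀  [x>a] = 2·(48/5)/12 - 2 = -2/5 kN·m
Load 3 — applied couple M₀=-9 kN·m at a=3 m (b=L-a=9):
  M_3 = M₀x/L - M₀  [x>a] = (-9)·(48/5)/12 - (-9) = 9/5 kN·m
Superposition: M = Σ M_i = 2339/25 kN·m ≈ 93.560000 kN·m

M(48/5) = 2339/25 kN·m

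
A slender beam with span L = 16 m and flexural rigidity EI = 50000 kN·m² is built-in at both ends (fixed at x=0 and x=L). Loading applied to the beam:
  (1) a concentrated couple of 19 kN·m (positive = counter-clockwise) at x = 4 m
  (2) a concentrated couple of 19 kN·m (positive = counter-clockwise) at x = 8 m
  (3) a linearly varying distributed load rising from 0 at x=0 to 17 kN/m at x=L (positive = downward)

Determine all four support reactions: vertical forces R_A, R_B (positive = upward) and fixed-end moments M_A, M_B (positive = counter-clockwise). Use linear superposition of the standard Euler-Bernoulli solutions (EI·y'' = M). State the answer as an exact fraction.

R_A = 28107/640 kN, M_A = 35101/240 kN·m, R_B = 58933/640 kN, M_B = -16553/80 kN·m

Load 1 — applied couple M₀=19 kN·m at a=4 m (b=L-a=12):
  R_A = 6M₀ab/L³ = 6·19·4·12/16³ = 171/128 kN
  M_A = M₀b(2a-b)/L² = 19·12·(2·4-12)/16² = -57/16 kN·m
  R_B = -6M₀ab/L³ = -6·19·4·12/16³ = -171/128 kN
  M_B = M₀a(2b-a)/L² = 19·4·(2·12-4)/16² = 95/16 kN·m
Load 2 — applied couple M₀=19 kN·m at a=8 m (b=L-a=8):
  R_A = 6M₀ab/L³ = 6·19·8·8/16³ = 57/32 kN
  M_A = M₀b(2a-b)/L² = 19·8·(2·8-8)/16² = 19/4 kN·m
  R_B = -6M₀ab/L³ = -6·19·8·8/16³ = -57/32 kN
  M_B = M₀a(2b-a)/L² = 19·8·(2·8-8)/16² = 19/4 kN·m
Load 3 — triangular load w₀=17 kN/m (0→w₀ over full span):
  R_A = 3w₀L/20 = 3·17·16/20 = 204/5 kN
  M_A = w₀L²/30 = 17·16²/30 = 2176/15 kN·m
  R_B = 7w₀L/20 = 7·17·16/20 = 476/5 kN
  M_B = -w₀L²/20 = -17·16²/20 = -1088/5 kN·m
Superposition: R_A = 28107/640 kN, M_A = 35101/240 kN·m, R_B = 58933/640 kN, M_B = -16553/80 kN·m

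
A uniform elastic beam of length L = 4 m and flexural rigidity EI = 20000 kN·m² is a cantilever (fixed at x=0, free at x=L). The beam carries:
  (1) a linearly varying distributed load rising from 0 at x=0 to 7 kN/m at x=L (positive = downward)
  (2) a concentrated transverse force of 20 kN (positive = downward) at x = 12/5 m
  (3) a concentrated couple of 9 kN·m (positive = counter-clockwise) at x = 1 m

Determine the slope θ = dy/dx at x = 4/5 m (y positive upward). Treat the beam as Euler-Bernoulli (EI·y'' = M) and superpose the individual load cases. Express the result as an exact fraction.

θ(4/5) = -23539/9375000 rad

Load 1 — triangular load w₀=7 kN/m (0→w₀ over full span):
  θ_1 = (w₀Lx²/4-w₀L²x/3-w₀x⁴/(24L))/EI = (7·4·(4/5)²/4-7·4²·(4/5)/3-7·(4/5)⁴/(24·4))/20000 = -5957/4687500 rad
Load 2 — point force P=20 kN at a=12/5 m (b=L-a=8/5):
  θ_2 = -Px(2a-x)/(2EI)  [x≤a] = -20·(4/5)·(2·(12/5)-(4/5))/(2·20000) = -1/625 rad
Load 3 — applied couple M₀=9 kN·m at a=1 m (b=L-a=3):
  θ_3 = M₀x/EI  [x≤a] = 9·(4/5)/20000 = 9/25000 rad
Superposition: θ = Σ θ_i = -23539/9375000 rad ≈ -0.002511 rad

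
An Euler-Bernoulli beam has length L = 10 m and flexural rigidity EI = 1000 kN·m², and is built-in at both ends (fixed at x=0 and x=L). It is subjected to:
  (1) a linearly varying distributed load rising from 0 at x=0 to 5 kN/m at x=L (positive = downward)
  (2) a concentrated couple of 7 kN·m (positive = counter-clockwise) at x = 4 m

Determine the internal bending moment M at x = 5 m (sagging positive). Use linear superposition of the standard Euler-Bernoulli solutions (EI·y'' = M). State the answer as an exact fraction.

Load 1 — triangular load w₀=5 kN/m (0→w₀ over full span):
  M_1 = 3w₀Lx/20 - w₀L²/30 - w₀x³/(6L) = 3·5·10·5/20 - 5·10²/30 - 5·5³/(6·10) = 125/12 kN·m
Load 2 — applied couple M₀=7 kN·m at a=4 m (b=L-a=6):
  M_2 = R_Ax - M_A - M₀  [x>a] with R_A=126/125, M_A=21/25 = (126/125)·5 - (21/25) - 7 = -14/5 kN·m
Superposition: M = Σ M_i = 457/60 kN·m ≈ 7.616667 kN·m

M(5) = 457/60 kN·m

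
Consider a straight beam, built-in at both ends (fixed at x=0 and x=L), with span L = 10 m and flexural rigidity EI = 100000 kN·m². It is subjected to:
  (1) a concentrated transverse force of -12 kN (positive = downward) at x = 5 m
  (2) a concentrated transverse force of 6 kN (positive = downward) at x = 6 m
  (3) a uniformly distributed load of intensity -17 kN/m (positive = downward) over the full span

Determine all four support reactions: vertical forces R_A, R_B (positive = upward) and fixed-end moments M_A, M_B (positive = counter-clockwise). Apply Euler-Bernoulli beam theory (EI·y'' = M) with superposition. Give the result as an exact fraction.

R_A = -11111/125 kN, M_A = -11318/75 kN·m, R_B = -10889/125 kN, M_B = 11102/75 kN·m

Load 1 — point force P=-12 kN at a=5 m (b=L-a=5):
  R_A = Pb²(3a+b)/L³ = (-12)·5²·(3·5+5)/10³ = -6 kN
  M_A = Pab²/L² = (-12)·5·5²/10² = -15 kN·m
  R_B = Pa²(a+3b)/L³ = (-12)·5²·(5+3·5)/10³ = -6 kN
  M_B = -Pa²b/L² = -(-12)·5²·5/10² = 15 kN·m
Load 2 — point force P=6 kN at a=6 m (b=L-a=4):
  R_A = Pb²(3a+b)/L³ = 6·4²·(3·6+4)/10³ = 264/125 kN
  M_A = Pab²/L² = 6·6·4²/10² = 144/25 kN·m
  R_B = Pa²(a+3b)/L³ = 6·6²·(6+3·4)/10³ = 486/125 kN
  M_B = -Pa²b/L² = -6·6²·4/10² = -216/25 kN·m
Load 3 — uniform load w=-17 kN/m over full span:
  R_A = wL/2 = (-17)·10/2 = -85 kN
  M_A = wL²/12 = (-17)·10²/12 = -425/3 kN·m
  R_B = wL/2 = (-17)·10/2 = -85 kN
  M_B = -wL²/12 = -(-17)·10²/12 = 425/3 kN·m
Superposition: R_A = -11111/125 kN, M_A = -11318/75 kN·m, R_B = -10889/125 kN, M_B = 11102/75 kN·m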